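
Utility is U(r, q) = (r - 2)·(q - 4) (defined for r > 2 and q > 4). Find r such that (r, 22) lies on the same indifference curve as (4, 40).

r = 6

U(4, 40) = 72.
Set U(r, 22) = 72 and solve.
With q = 22: (22 − 4) = 18, so (r − 2) = 72/18 = 4.
So r = 2 + 4 = 6.
Check: U(6, 22) = 72.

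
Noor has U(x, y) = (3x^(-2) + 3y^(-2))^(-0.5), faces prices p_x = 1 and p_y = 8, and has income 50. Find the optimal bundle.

x* = 10, y* = 5

For CES with ρ = -2, MRS = (y/x)^3.
Tangency: set MRS = p_x/p_y = 1/8 = 0.125.
So (y/x)^3 = 0.125; taking the cube root, y/x = 0.5, i.e. y = 0.5·x.
Substitute into the budget 1·x + 8·y = 50: 5·x = 50, so x* = 10 and y* = 0.5·10 = 5.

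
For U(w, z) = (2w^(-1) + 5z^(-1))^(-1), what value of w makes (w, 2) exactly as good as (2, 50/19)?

w = 5

U depends on (w, z) only through S = 2w^(-1) + 5z^(-1), so equal utility means equal S. At (2, 50/19): S = 2.9.
With z = 2: 5·2^(-1) = 2.5, so 2w^(-1) = 2.9 − 2.5 = 0.4, i.e. w^(-1) = 0.2.
Hence w = 1/0.2 = 5.
Check: U(5, 2) = 0.3448.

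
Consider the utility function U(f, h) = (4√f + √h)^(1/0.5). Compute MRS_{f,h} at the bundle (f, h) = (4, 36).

MRS = 12

For CES with ρ = 0.5, MRS = (4/1)·√(h/f).
At (4, 36): MRS = 12.
So at (4, 36) the consumer would give up 12 units of h for one more unit of f.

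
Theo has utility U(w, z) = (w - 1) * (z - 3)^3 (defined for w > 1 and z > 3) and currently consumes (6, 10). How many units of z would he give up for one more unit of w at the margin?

MU_w = (z−3)^3, MU_z = 3·(w−1)·(z−3)^2.
MRS = (1/3)·(z−3)/(w−1).
At (6, 10): MRS = 7/15.
That is, one extra unit of w is worth 7/15 units of z at the margin.

MRS = 7/15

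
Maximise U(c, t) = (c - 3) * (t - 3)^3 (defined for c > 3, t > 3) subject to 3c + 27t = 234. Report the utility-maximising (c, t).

MU_c = (t−3)^3, MU_t = 3·(c−3)·(t−3)^2.
MRS = (1/3)·(t−3)/(c−3).
Tangency: set MRS = p_c/p_t = 3/27 = 1/9.
So (1/3)·(t − 3)/(c − 3) = 1/9, i.e. (t − 3) = (1/3)·(c − 3).
Rewrite the budget in excess-of-subsistence terms: 3·(c − 3) + 27·(t − 3) = 234 − 3·3 − 27·3 = 144.
Substituting, 12·(c − 3) = 144, so c − 3 = 12 and c* = 15.
Then t − 3 = (1/3)·12 = 4, so t* = 7.

c* = 15, t* = 7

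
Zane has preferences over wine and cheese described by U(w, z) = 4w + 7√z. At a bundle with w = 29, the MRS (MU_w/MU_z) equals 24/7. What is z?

MU_w = 4, MU_z = 7/(2√z).
MRS = 4 ÷ (7/(2√z)).
MRS depends only on z: (8/7)·√z = 24/7 ⇒ √z = (24/7)/(8/7) = 3 ⇒ z = 9.

z = 9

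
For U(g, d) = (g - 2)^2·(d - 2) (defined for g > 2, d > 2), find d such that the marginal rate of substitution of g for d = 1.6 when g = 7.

MU_g = 2·(g−2)·(d−2), MU_d = (g−2)^2.
MRS = (2/1)·(d−2)/(g−2).
Substitute g = 7: MRS = (d − 2)/2.5. Setting this equal to 1.6 gives d − 2 = 1.6·2.5 = 4, so d = 6.

d = 6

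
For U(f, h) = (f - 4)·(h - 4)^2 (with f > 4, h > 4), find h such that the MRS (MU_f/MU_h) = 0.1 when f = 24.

MU_f = (h−4)^2, MU_h = 2·(f−4)·(h−4).
MRS = (1/2)·(h−4)/(f−4).
Substitute f = 24: MRS = (h − 4)/40. Setting this equal to 0.1 gives h − 4 = 0.1·40 = 4, so h = 8.

h = 8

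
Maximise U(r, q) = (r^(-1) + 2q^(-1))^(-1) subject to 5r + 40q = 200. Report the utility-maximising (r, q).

r* = 8, q* = 4

For CES with ρ = -1, MRS = (1/2)·(q/r)^2.
Tangency: set MRS = p_r/p_q = 5/40 = 0.125.
So (q/r)^2 = 0.25; taking the square root, q/r = 0.5, i.e. q = 0.5·r.
Substitute into the budget 5·r + 40·q = 200: 25·r = 200, so r* = 8 and q* = 0.5·8 = 4.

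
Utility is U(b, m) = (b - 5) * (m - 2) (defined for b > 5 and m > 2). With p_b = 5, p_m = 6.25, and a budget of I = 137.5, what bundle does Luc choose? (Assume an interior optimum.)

MU_b = (m−2), MU_m = (b−5).
MRS = (m−2)/(b−5).
Tangency: set MRS = p_b/p_m = 5/6.25 = 0.8.
So (m − 2)/(b − 5) = 0.8, i.e. (m − 2) = 0.8·(b − 5).
Rewrite the budget in excess-of-subsistence terms: 5·(b − 5) + 6.25·(m − 2) = 137.5 − 5·5 − 6.25·2 = 100.
Substituting, 10·(b − 5) = 100, so b − 5 = 10 and b* = 15.
Then m − 2 = 0.8·10 = 8, so m* = 10.

b* = 15, m* = 10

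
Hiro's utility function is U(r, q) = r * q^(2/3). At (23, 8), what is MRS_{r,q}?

MRS = 12/23

MU_r = q^(2/3) and MU_q = 2/3·r·q^(-1/3).
MRS = MU_r/MU_q = (1.5)·q/r.
At (23, 8): MRS = 12/23.
So at (23, 8) the consumer would give up 12/23 units of q for one more unit of r.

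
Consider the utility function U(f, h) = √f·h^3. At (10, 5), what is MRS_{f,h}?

MU_f = 0.5·f^(-0.5)·h^3 and MU_h = 3·√f·h^2.
MRS = MU_f/MU_h = (1/6)·h/f.
At (10, 5): MRS = 1/12.
The indifference curve has slope −1/12 at this bundle.

MRS = 1/12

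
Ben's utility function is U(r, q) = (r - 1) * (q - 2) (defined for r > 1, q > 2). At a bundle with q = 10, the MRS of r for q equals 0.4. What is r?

MU_r = (q−2), MU_q = (r−1).
MRS = (q−2)/(r−1).
Substitute q = 10: MRS = 8/(r − 1). Setting this equal to 0.4 gives r − 1 = 8/0.4 = 20, so r = 21.

r = 21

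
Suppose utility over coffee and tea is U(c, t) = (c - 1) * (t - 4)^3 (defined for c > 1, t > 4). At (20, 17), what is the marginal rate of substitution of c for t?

MRS = 13/57

MU_c = (t−4)^3, MU_t = 3·(c−1)·(t−4)^2.
MRS = (1/3)·(t−4)/(c−1).
At (20, 17): MRS = 13/57.
So at (20, 17) the consumer would give up 13/57 units of t for one more unit of c.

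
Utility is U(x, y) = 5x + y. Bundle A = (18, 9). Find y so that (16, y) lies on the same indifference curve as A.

U(18, 9) = 99.
Set U(16, y) = 99 and solve.
5·16 + y = 99 ⇒ y = 19 ⇒ y = 19.
Check: U(16, 19) = 99.

y = 19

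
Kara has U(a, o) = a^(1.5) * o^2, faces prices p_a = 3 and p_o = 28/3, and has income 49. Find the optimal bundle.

a* = 7, o* = 3

MU_a = 1.5·√a·o^2 and MU_o = 2·a^(1.5)·o.
MRS = MU_a/MU_o = (0.75)·o/a.
Tangency: set MRS = p_a/p_o = 3/(28/3) = 9/28.
So (0.75)·o/a = 9/28, i.e. o = (3/7)·a.
Substitute into the budget 3·a + (28/3)·o = 49: 7·a = 49, so a* = 7.
Then o* = (3/7)·7 = 3.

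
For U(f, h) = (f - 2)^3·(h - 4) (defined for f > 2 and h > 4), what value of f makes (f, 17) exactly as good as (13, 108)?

U(13, 108) = 138424.
Set U(f, 17) = 138424 and solve.
With h = 17: (17 − 4) = 13, so (f − 2)^3 = 138424/13 = 10648.
Taking the cube root (with f > 2): f − 2 = 22, so f = 24.
Check: U(24, 17) = 138424.

f = 24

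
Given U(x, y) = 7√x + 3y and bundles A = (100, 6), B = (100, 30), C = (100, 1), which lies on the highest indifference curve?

Evaluate utility at each bundle:
U(A) = 88.000.
U(B) = 160.000.
U(C) = 73.000.
Highest utility is B, so B ≻ A ≻ C.

Bundle B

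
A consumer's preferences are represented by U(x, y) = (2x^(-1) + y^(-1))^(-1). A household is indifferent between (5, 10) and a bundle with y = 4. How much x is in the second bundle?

x = 8

U depends on (x, y) only through S = 2x^(-1) + y^(-1), so equal utility means equal S. At (5, 10): S = 0.5.
With y = 4: 4^(-1) = 0.25, so 2x^(-1) = 0.5 − 0.25 = 0.25, i.e. x^(-1) = 0.125.
Hence x = 1/0.125 = 8.
Check: U(8, 4) = 2.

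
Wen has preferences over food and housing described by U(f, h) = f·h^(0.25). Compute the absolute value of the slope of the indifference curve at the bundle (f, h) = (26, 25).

MU_f = h^(0.25) and MU_h = 0.25·f·h^(-0.75).
MRS = MU_f/MU_h = (4)·h/f.
At (26, 25): MRS = 50/13.
So at (26, 25) the consumer would give up 50/13 units of h for one more unit of f.

MRS = 50/13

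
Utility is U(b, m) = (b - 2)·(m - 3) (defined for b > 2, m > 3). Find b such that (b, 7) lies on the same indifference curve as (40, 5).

b = 21

U(40, 5) = 76.
Set U(b, 7) = 76 and solve.
With m = 7: (7 − 3) = 4, so (b − 2) = 76/4 = 19.
So b = 2 + 19 = 21.
Check: U(21, 7) = 76.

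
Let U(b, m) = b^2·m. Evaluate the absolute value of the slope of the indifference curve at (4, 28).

MU_b = 2·b·m and MU_m = b^2.
MRS = MU_b/MU_m = (2/1)·m/b.
At (4, 28): MRS = 14.
The indifference curve has slope −14 at this bundle.

MRS = 14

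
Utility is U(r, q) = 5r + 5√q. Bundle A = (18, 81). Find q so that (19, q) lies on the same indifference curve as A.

q = 64

U(18, 81) = 135.
Set U(19, q) = 135 and solve.
With r = 19: 5√q = 135 − 5·19 = 40, so √q = 8 and q = 64.
Check: U(19, 64) = 135.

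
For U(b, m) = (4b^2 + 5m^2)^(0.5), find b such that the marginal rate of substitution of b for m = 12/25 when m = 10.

b = 6

For CES with ρ = 2, MRS = (4/5)·(m/b)^(-1).
Setting (4/5)·(10/b)^(-1) = 12/25 gives (10/b)^(-1) = 0.6, so 10/b = 5/3 and b = 6.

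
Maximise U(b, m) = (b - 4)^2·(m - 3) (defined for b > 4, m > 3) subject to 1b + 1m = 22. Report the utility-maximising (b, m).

b* = 14, m* = 8

MU_b = 2·(b−4)·(m−3), MU_m = (b−4)^2.
MRS = (2/1)·(m−3)/(b−4).
Tangency: set MRS = p_b/p_m = 1/1 = 1.
So (2/1)·(m − 3)/(b − 4) = 1, i.e. (m − 3) = 0.5·(b − 4).
Rewrite the budget in excess-of-subsistence terms: 1·(b − 4) + 1·(m − 3) = 22 − 1·4 − 1·3 = 15.
Substituting, 1.5·(b − 4) = 15, so b − 4 = 10 and b* = 14.
Then m − 3 = 0.5·10 = 5, so m* = 8.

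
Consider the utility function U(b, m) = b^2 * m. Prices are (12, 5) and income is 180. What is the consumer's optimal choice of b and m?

MU_b = 2·b·m and MU_m = b^2.
MRS = MU_b/MU_m = (2/1)·m/b.
Tangency: set MRS = p_b/p_m = 12/5 = 2.4.
So (2/1)·m/b = 2.4, i.e. m = 1.2·b.
Substitute into the budget 12·b + 5·m = 180: 18·b = 180, so b* = 10.
Then m* = 1.2·10 = 12.

b* = 10, m* = 12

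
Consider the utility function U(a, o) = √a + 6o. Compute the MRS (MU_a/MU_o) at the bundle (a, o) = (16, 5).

MU_a = 1/(2√a), MU_o = 6.
MRS = 1/(2√a) ÷ 6.
At (16, 5): MRS = 1/48.
The indifference curve has slope −1/48 at this bundle.

MRS = 1/48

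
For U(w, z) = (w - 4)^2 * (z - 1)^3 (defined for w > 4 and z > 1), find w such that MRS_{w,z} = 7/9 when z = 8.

MU_w = 2·(w−4)·(z−1)^3, MU_z = 3·(w−4)^2·(z−1)^2.
MRS = (2/3)·(z−1)/(w−4).
Substitute z = 8: MRS = (14/3)/(w − 4). Setting this equal to 7/9 gives w − 4 = (14/3)/(7/9) = 6, so w = 10.

w = 10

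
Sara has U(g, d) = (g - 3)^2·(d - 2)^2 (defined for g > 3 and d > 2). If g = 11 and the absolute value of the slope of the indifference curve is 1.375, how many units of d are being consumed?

MU_g = 2·(g−3)·(d−2)^2, MU_d = 2·(g−3)^2·(d−2).
MRS = (d−2)/(g−3).
Substitute g = 11: MRS = (d − 2)/8. Setting this equal to 1.375 gives d − 2 = 1.375·8 = 11, so d = 13.

d = 13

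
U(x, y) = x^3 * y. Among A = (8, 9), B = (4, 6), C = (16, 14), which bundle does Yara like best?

Bundle C

Evaluate utility at each bundle:
U(A) = 4608.
U(B) = 384.
U(C) = 57344.
Highest utility is C, so C ≻ A ≻ B.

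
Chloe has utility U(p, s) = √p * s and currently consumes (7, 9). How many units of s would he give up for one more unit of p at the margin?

MU_p = 0.5·p^(-0.5)·s and MU_s = √p.
MRS = MU_p/MU_s = (0.5)·s/p.
At (7, 9): MRS = 9/14.
So at (7, 9) the consumer would give up 9/14 units of s for one more unit of p.

MRS = 9/14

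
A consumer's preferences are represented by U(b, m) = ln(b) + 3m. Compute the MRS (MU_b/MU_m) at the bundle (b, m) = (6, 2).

MRS = 1/18

MU_b = 1/b, MU_m = 3.
MRS = 1/b ÷ 3.
At (6, 2): MRS = 1/18.
So at (6, 2) the consumer would give up 1/18 units of m for one more unit of b.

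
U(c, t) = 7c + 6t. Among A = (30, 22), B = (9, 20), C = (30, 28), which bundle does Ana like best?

Evaluate utility at each bundle:
U(A) = 342.
U(B) = 183.
U(C) = 378.
Highest utility is C, so C ≻ A ≻ B.

Bundle C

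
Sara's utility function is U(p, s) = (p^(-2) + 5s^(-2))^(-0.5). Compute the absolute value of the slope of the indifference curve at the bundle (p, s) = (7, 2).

MRS = 8/1715

For CES with ρ = -2, MRS = (1/5)·(s/p)^3.
At (7, 2): MRS = 8/1715.
That is, one extra unit of p is worth 8/1715 units of s at the margin.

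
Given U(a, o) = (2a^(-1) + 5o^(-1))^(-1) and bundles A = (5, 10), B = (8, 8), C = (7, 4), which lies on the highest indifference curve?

Evaluate utility at each bundle:
U(A) = 1.111.
U(B) = 1.143.
U(C) = 0.651.
Highest utility is B, so B ≻ A ≻ C.

Bundle B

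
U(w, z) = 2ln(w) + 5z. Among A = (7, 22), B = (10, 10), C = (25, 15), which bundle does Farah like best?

Evaluate utility at each bundle:
U(A) = 113.892.
U(B) = 54.605.
U(C) = 81.438.
Highest utility is A, so A ≻ C ≻ B.

Bundle A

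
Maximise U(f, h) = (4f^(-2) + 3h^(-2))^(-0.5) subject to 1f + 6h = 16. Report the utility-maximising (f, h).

f* = 4, h* = 2

For CES with ρ = -2, MRS = (4/3)·(h/f)^3.
Tangency: set MRS = p_f/p_h = 1/6.
So (h/f)^3 = 0.125; taking the cube root, h/f = 0.5, i.e. h = 0.5·f.
Substitute into the budget 1·f + 6·h = 16: 4·f = 16, so f* = 4 and h* = 0.5·4 = 2.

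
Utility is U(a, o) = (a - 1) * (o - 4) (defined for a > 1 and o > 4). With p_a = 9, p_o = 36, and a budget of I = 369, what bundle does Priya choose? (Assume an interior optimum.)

MU_a = (o−4), MU_o = (a−1).
MRS = (o−4)/(a−1).
Tangency: set MRS = p_a/p_o = 9/36 = 0.25.
So (o − 4)/(a − 1) = 0.25, i.e. (o − 4) = 0.25·(a − 1).
Rewrite the budget in excess-of-subsistence terms: 9·(a − 1) + 36·(o − 4) = 369 − 9·1 − 36·4 = 216.
Substituting, 18·(a − 1) = 216, so a − 1 = 12 and a* = 13.
Then o − 4 = 0.25·12 = 3, so o* = 7.

a* = 13, o* = 7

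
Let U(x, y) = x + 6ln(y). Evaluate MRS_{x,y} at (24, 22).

MU_x = 1, MU_y = 6/y.
MRS = 1 ÷ (6/y).
At (24, 22): MRS = 11/3.
That is, one extra unit of x is worth 11/3 units of y at the margin.

MRS = 11/3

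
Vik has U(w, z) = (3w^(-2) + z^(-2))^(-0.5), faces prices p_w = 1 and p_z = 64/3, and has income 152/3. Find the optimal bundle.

w* = 8, z* = 2

For CES with ρ = -2, MRS = (3/1)·(z/w)^3.
Tangency: set MRS = p_w/p_z = 1/(64/3) = 3/64.
So (z/w)^3 = 1/64; taking the cube root, z/w = 0.25, i.e. z = 0.25·w.
Substitute into the budget 1·w + (64/3)·z = 152/3: (19/3)·w = 152/3, so w* = 8 and z* = 0.25·8 = 2.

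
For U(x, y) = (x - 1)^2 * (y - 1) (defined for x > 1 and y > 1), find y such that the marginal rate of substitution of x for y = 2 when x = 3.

MU_x = 2·(x−1)·(y−1), MU_y = (x−1)^2.
MRS = (2/1)·(y−1)/(x−1).
Substitute x = 3: MRS = (y − 1)/1. Setting this equal to 2 gives y − 1 = 2·1 = 2, so y = 3.

y = 3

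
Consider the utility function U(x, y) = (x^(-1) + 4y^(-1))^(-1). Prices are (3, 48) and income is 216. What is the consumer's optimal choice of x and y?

x* = 8, y* = 4

For CES with ρ = -1, MRS = (1/4)·(y/x)^2.
Tangency: set MRS = p_x/p_y = 3/48 = 1/16.
So (y/x)^2 = 0.25; taking the square root, y/x = 0.5, i.e. y = 0.5·x.
Substitute into the budget 3·x + 48·y = 216: 27·x = 216, so x* = 8 and y* = 0.5·8 = 4.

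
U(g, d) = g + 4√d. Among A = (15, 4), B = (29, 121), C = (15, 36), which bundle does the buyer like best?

Bundle B

Evaluate utility at each bundle:
U(A) = 23.000.
U(B) = 73.000.
U(C) = 39.000.
Highest utility is B, so B ≻ C ≻ A.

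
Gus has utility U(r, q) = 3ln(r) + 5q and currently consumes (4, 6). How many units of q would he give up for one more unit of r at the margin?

MRS = 0.15

MU_r = 3/r, MU_q = 5.
MRS = 3/r ÷ 5.
At (4, 6): MRS = 0.15.
The indifference curve has slope −0.15 at this bundle.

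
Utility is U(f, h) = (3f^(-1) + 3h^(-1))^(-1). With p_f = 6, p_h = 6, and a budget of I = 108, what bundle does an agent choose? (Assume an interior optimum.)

f* = 9, h* = 9

For CES with ρ = -1, MRS = (h/f)^2.
Tangency: set MRS = p_f/p_h = 6/6 = 1.
So (h/f)^2 = 1; taking the square root, h/f = 1, i.e. h = f.
Substitute into the budget 6·f + 6·h = 108: 12·f = 108, so f* = 9 and h* = 9.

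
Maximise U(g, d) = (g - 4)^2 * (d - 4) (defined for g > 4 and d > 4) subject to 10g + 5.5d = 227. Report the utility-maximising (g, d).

MU_g = 2·(g−4)·(d−4), MU_d = (g−4)^2.
MRS = (2/1)·(d−4)/(g−4).
Tangency: set MRS = p_g/p_d = 10/5.5 = 20/11.
So (2/1)·(d − 4)/(g − 4) = 20/11, i.e. (d − 4) = (10/11)·(g − 4).
Rewrite the budget in excess-of-subsistence terms: 10·(g − 4) + 5.5·(d − 4) = 227 − 10·4 − 5.5·4 = 165.
Substituting, 15·(g − 4) = 165, so g − 4 = 11 and g* = 15.
Then d − 4 = (10/11)·11 = 10, so d* = 14.

g* = 15, d* = 14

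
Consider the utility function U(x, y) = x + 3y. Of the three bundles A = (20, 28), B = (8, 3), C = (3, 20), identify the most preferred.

Evaluate utility at each bundle:
U(A) = 104.
U(B) = 17.
U(C) = 63.
Highest utility is A, so A ≻ C ≻ B.

Bundle A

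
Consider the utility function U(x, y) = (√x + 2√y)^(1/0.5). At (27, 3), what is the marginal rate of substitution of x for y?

For CES with ρ = 0.5, MRS = (1/2)·√(y/x).
At (27, 3): MRS = 1/6.
The indifference curve has slope −1/6 at this bundle.

MRS = 1/6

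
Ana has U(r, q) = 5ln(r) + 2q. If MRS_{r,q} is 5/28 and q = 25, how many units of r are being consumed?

MU_r = 5/r, MU_q = 2.
MRS = 5/r ÷ 2.
MRS depends only on r: 2.5/r = 5/28 ⇒ r = 2.5/(5/28) = 14.

r = 14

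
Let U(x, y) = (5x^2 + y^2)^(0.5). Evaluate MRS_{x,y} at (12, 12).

For CES with ρ = 2, MRS = (5/1)·(y/x)^(-1).
At (12, 12): MRS = 5.
So at (12, 12) the consumer would give up 5 units of y for one more unit of x.

MRS = 5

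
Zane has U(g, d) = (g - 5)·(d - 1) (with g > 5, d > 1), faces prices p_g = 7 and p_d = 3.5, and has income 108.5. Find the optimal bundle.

MU_g = (d−1), MU_d = (g−5).
MRS = (d−1)/(g−5).
Tangency: set MRS = p_g/p_d = 7/3.5 = 2.
So (d − 1)/(g − 5) = 2, i.e. (d − 1) = 2·(g − 5).
Rewrite the budget in excess-of-subsistence terms: 7·(g − 5) + 3.5·(d − 1) = 108.5 − 7·5 − 3.5·1 = 70.
Substituting, 14·(g − 5) = 70, so g − 5 = 5 and g* = 10.
Then d − 1 = 2·5 = 10, so d* = 11.

g* = 10, d* = 11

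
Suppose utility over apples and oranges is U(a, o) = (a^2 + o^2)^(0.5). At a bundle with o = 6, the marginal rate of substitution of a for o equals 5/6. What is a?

For CES with ρ = 2, MRS = (o/a)^(-1).
Setting (6/a)^(-1) = 5/6 gives 6/a = 1.2 and a = 5.

a = 5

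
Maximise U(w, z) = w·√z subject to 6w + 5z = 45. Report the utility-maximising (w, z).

w* = 5, z* = 3

MU_w = √z and MU_z = 0.5·w·z^(-0.5).
MRS = MU_w/MU_z = (2)·z/w.
Tangency: set MRS = p_w/p_z = 6/5 = 1.2.
So (2)·z/w = 1.2, i.e. z = 0.6·w.
Substitute into the budget 6·w + 5·z = 45: 9·w = 45, so w* = 5.
Then z* = 0.6·5 = 3.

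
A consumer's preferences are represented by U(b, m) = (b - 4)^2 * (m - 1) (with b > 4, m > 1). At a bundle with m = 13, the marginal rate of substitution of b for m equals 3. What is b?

b = 12

MU_b = 2·(b−4)·(m−1), MU_m = (b−4)^2.
MRS = (2/1)·(m−1)/(b−4).
Substitute m = 13: MRS = 24/(b − 4). Setting this equal to 3 gives b − 4 = 24/3 = 8, so b = 12.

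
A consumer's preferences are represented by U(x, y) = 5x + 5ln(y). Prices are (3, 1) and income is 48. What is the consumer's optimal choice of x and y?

MU_x = 5, MU_y = 5/y.
MRS = 5 ÷ (5/y).
Tangency: set MRS = p_x/p_y = 3/1 = 3.
MRS depends only on y: y = 3 ⇒ y* = 3.
From the budget, 3·x = 48 − 1·3 = 45, so x* = 15.

x* = 15, y* = 3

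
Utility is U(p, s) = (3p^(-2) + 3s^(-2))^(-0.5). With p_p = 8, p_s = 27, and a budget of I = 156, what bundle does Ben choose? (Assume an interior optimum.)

p* = 6, s* = 4

For CES with ρ = -2, MRS = (s/p)^3.
Tangency: set MRS = p_p/p_s = 8/27.
So (s/p)^3 = 8/27; taking the cube root, s/p = 2/3, i.e. s = (2/3)·p.
Substitute into the budget 8·p + 27·s = 156: 26·p = 156, so p* = 6 and s* = (2/3)·6 = 4.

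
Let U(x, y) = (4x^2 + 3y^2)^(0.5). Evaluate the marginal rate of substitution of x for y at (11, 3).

For CES with ρ = 2, MRS = (4/3)·(y/x)^(-1).
At (11, 3): MRS = 44/9.
That is, one extra unit of x is worth 44/9 units of y at the margin.

MRS = 44/9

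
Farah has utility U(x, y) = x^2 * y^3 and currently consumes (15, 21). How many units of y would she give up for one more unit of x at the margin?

MRS = 14/15

MU_x = 2·x·y^3 and MU_y = 3·x^2·y^2.
MRS = MU_x/MU_y = (2/3)·y/x.
At (15, 21): MRS = 14/15.
The indifference curve has slope −14/15 at this bundle.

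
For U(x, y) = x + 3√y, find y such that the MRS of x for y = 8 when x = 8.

y = 144

MU_x = 1, MU_y = 3/(2√y).
MRS = 1 ÷ (3/(2√y)).
MRS depends only on y: (2/3)·√y = 8 ⇒ √y = 8/(2/3) = 12 ⇒ y = 144.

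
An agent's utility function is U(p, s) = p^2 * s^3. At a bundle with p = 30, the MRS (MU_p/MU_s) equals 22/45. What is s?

MU_p = 2·p·s^3 and MU_s = 3·p^2·s^2.
MRS = MU_p/MU_s = (2/3)·s/p.
Substitute p = 30: MRS = s/45. Setting s/45 = 22/45 gives s = (22/45)·45 = 22.

s = 22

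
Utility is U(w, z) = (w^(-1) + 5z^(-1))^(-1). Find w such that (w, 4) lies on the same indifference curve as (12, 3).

w = 2

U depends on (w, z) only through S = w^(-1) + 5z^(-1), so equal utility means equal S. At (12, 3): S = 1.75.
With z = 4: 5·4^(-1) = 1.25, so w^(-1) = 1.75 − 1.25 = 0.5.
Hence w = 1/0.5 = 2.
Check: U(2, 4) = 0.5714.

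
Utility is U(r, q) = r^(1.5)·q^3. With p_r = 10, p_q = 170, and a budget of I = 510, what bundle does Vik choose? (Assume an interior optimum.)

MU_r = 1.5·√r·q^3 and MU_q = 3·r^(1.5)·q^2.
MRS = MU_r/MU_q = (0.5)·q/r.
Tangency: set MRS = p_r/p_q = 10/170 = 1/17.
So (0.5)·q/r = 1/17, i.e. q = (2/17)·r.
Substitute into the budget 10·r + 170·q = 510: 30·r = 510, so r* = 17.
Then q* = (2/17)·17 = 2.

r* = 17, q* = 2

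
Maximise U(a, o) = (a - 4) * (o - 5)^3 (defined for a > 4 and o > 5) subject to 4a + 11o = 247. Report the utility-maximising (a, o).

MU_a = (o−5)^3, MU_o = 3·(a−4)·(o−5)^2.
MRS = (1/3)·(o−5)/(a−4).
Tangency: set MRS = p_a/p_o = 4/11.
So (1/3)·(o − 5)/(a − 4) = 4/11, i.e. (o − 5) = (12/11)·(a − 4).
Rewrite the budget in excess-of-subsistence terms: 4·(a − 4) + 11·(o − 5) = 247 − 4·4 − 11·5 = 176.
Substituting, 16·(a − 4) = 176, so a − 4 = 11 and a* = 15.
Then o − 5 = (12/11)·11 = 12, so o* = 17.

a* = 15, o* = 17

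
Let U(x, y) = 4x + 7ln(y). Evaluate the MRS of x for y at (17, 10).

MRS = 40/7

MU_x = 4, MU_y = 7/y.
MRS = 4 ÷ (7/y).
At (17, 10): MRS = 40/7.
So at (17, 10) the consumer would give up 40/7 units of y for one more unit of x.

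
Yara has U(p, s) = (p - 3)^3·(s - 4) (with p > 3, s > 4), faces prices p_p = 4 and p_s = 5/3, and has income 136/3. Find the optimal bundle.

p* = 8, s* = 8

MU_p = 3·(p−3)^2·(s−4), MU_s = (p−3)^3.
MRS = (3/1)·(s−4)/(p−3).
Tangency: set MRS = p_p/p_s = 4/(5/3) = 2.4.
So (3/1)·(s − 4)/(p − 3) = 2.4, i.e. (s − 4) = 0.8·(p − 3).
Rewrite the budget in excess-of-subsistence terms: 4·(p − 3) + (5/3)·(s − 4) = 136/3 − 4·3 − (5/3)·4 = 80/3.
Substituting, (16/3)·(p − 3) = 80/3, so p − 3 = 5 and p* = 8.
Then s − 4 = 0.8·5 = 4, so s* = 8.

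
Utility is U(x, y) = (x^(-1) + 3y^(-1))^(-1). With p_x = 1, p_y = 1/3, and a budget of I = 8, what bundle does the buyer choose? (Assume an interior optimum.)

For CES with ρ = -1, MRS = (1/3)·(y/x)^2.
Tangency: set MRS = p_x/p_y = 1/(1/3) = 3.
So (y/x)^2 = 9; taking the square root, y/x = 3, i.e. y = 3·x.
Substitute into the budget 1·x + (1/3)·y = 8: 2·x = 8, so x* = 4 and y* = 3·4 = 12.

x* = 4, y* = 12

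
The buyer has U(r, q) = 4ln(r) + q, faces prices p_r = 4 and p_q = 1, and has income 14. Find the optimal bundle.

r* = 1, q* = 10

MU_r = 4/r, MU_q = 1.
MRS = 4/r ÷ 1.
Tangency: set MRS = p_r/p_q = 4/1 = 4.
MRS depends only on r: 4/r = 4 ⇒ r* = 4/4 = 1.
From the budget, 1·q = 14 − 4·1 = 10, so q* = 10.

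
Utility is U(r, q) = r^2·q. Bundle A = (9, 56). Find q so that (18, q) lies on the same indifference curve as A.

q = 14

U(9, 56) = 4536.
Set U(18, q) = 4536 and solve.
With r = 18: 18^2 = 324, so q = 4536/324 = 14.
Check: U(18, 14) = 4536.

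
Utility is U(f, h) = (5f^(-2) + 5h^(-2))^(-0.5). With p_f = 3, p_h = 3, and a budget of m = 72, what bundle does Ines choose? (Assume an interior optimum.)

For CES with ρ = -2, MRS = (h/f)^3.
Tangency: set MRS = p_f/p_h = 3/3 = 1.
So (h/f)^3 = 1; taking the cube root, h/f = 1, i.e. h = f.
Substitute into the budget 3·f + 3·h = 72: 6·f = 72, so f* = 12 and h* = 12.

f* = 12, h* = 12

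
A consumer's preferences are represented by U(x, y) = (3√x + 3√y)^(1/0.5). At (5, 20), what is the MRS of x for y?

MRS = 2

For CES with ρ = 0.5, MRS = √(y/x).
At (5, 20): MRS = 2.
The indifference curve has slope −2 at this bundle.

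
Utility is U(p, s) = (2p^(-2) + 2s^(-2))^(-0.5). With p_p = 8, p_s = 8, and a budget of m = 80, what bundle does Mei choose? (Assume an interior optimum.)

For CES with ρ = -2, MRS = (s/p)^3.
Tangency: set MRS = p_p/p_s = 8/8 = 1.
So (s/p)^3 = 1; taking the cube root, s/p = 1, i.e. s = p.
Substitute into the budget 8·p + 8·s = 80: 16·p = 80, so p* = 5 and s* = 5.

p* = 5, s* = 5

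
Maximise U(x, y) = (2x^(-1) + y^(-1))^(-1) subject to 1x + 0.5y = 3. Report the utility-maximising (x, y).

For CES with ρ = -1, MRS = (2/1)·(y/x)^2.
Tangency: set MRS = p_x/p_y = 1/0.5 = 2.
So (y/x)^2 = 1; taking the square root, y/x = 1, i.e. y = x.
Substitute into the budget 1·x + 0.5·y = 3: 1.5·x = 3, so x* = 2 and y* = 2.

x* = 2, y* = 2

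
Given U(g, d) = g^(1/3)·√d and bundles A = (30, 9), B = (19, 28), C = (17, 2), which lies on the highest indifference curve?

Bundle B

Evaluate utility at each bundle:
U(A) = 9.322.
U(B) = 14.120.
U(C) = 3.636.
Highest utility is B, so B ≻ A ≻ C.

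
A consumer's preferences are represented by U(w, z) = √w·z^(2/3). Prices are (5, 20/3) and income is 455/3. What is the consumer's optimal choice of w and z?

MU_w = 0.5·w^(-0.5)·z^(2/3) and MU_z = 2/3·√w·z^(-1/3).
MRS = MU_w/MU_z = (0.75)·z/w.
Tangency: set MRS = p_w/p_z = 5/(20/3) = 0.75.
So (0.75)·z/w = 0.75, i.e. z = w.
Substitute into the budget 5·w + (20/3)·z = 455/3: (35/3)·w = 455/3, so w* = 13.
Then z* = 13.

w* = 13, z* = 13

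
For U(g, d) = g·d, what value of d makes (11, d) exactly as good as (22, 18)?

U(22, 18) = 396.
Set U(11, d) = 396 and solve.
With g = 11: d = 396/11 = 36.
Check: U(11, 36) = 396.

d = 36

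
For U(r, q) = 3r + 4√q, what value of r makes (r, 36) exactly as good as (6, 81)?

U(6, 81) = 54.
Set U(r, 36) = 54 and solve.
With q = 36: √36 = 6, so 3r = 54 − 4·6 = 30 and r = 10.
Check: U(10, 36) = 54.

r = 10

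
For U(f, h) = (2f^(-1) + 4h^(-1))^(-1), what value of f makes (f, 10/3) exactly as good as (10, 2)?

U depends on (f, h) only through S = 2f^(-1) + 4h^(-1), so equal utility means equal S. At (10, 2): S = 2.2.
With h = 10/3: 4·(10/3)^(-1) = 1.2, so 2f^(-1) = 2.2 − 1.2 = 1, i.e. f^(-1) = 0.5.
Hence f = 1/0.5 = 2.
Check: U(2, 10/3) = 0.4545.

f = 2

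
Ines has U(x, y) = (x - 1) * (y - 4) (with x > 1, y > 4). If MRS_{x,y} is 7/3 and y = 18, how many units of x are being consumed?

x = 7

MU_x = (y−4), MU_y = (x−1).
MRS = (y−4)/(x−1).
Substitute y = 18: MRS = 14/(x − 1). Setting this equal to 7/3 gives x − 1 = 14/(7/3) = 6, so x = 7.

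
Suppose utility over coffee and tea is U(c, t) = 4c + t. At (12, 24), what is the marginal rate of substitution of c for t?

MU_c = 4, MU_t = 1, so MRS = 4/1 = 4 at every bundle.
At (12, 24): MRS = 4.
The indifference curve has slope −4 at this bundle.

MRS = 4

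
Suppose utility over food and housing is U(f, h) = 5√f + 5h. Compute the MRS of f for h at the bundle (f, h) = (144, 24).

MU_f = 5/(2√f), MU_h = 5.
MRS = 5/(2√f) ÷ 5.
At (144, 24): MRS = 1/24.
The indifference curve has slope −1/24 at this bundle.

MRS = 1/24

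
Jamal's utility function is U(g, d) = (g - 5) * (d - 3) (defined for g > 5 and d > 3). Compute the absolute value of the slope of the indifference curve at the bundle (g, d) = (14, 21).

MRS = 2

MU_g = (d−3), MU_d = (g−5).
MRS = (d−3)/(g−5).
At (14, 21): MRS = 2.
That is, one extra unit of g is worth 2 units of d at the margin.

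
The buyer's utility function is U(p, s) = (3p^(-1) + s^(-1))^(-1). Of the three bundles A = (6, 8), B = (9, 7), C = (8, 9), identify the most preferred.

Bundle B

Evaluate utility at each bundle:
U(A) = 1.600.
U(B) = 2.100.
U(C) = 2.057.
Highest utility is B, so B ≻ C ≻ A.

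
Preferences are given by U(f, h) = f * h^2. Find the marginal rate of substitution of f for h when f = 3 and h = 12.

MRS = 2

MU_f = h^2 and MU_h = 2·f·h.
MRS = MU_f/MU_h = (1/2)·h/f.
At (3, 12): MRS = 2.
So at (3, 12) the consumer would give up 2 units of h for one more unit of f.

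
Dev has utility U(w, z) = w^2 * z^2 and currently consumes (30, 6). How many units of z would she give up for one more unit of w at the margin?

MU_w = 2·w·z^2 and MU_z = 2·w^2·z.
MRS = MU_w/MU_z = z/w.
At (30, 6): MRS = 0.2.
The indifference curve has slope −0.2 at this bundle.

MRS = 0.2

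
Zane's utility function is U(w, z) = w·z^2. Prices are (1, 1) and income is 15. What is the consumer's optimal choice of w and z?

MU_w = z^2 and MU_z = 2·w·z.
MRS = MU_w/MU_z = (1/2)·z/w.
Tangency: set MRS = p_w/p_z = 1/1 = 1.
So (1/2)·z/w = 1, i.e. z = 2·w.
Substitute into the budget 1·w + 1·z = 15: 3·w = 15, so w* = 5.
Then z* = 2·5 = 10.

w* = 5, z* = 10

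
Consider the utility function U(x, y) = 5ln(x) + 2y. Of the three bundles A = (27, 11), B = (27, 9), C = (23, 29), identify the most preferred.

Evaluate utility at each bundle:
U(A) = 38.479.
U(B) = 34.479.
U(C) = 73.677.
Highest utility is C, so C ≻ A ≻ B.

Bundle C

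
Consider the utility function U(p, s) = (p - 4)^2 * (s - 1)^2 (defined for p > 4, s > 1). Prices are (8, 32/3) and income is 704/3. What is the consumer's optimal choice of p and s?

MU_p = 2·(p−4)·(s−1)^2, MU_s = 2·(p−4)^2·(s−1).
MRS = (s−1)/(p−4).
Tangency: set MRS = p_p/p_s = 8/(32/3) = 0.75.
So (s − 1)/(p − 4) = 0.75, i.e. (s − 1) = 0.75·(p − 4).
Rewrite the budget in excess-of-subsistence terms: 8·(p − 4) + (32/3)·(s − 1) = 704/3 − 8·4 − (32/3)·1 = 192.
Substituting, 16·(p − 4) = 192, so p − 4 = 12 and p* = 16.
Then s − 1 = 0.75·12 = 9, so s* = 10.

p* = 16, s* = 10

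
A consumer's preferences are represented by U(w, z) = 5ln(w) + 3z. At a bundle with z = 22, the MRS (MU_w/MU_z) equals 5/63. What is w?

MU_w = 5/w, MU_z = 3.
MRS = 5/w ÷ 3.
MRS depends only on w: (5/3)/w = 5/63 ⇒ w = (5/3)/(5/63) = 21.

w = 21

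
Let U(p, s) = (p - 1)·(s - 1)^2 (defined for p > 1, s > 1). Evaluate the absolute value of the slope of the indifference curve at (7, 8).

MRS = 7/12

MU_p = (s−1)^2, MU_s = 2·(p−1)·(s−1).
MRS = (1/2)·(s−1)/(p−1).
At (7, 8): MRS = 7/12.
That is, one extra unit of p is worth 7/12 units of s at the margin.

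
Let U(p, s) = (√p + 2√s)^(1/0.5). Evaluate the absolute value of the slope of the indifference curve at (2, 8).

MRS = 1

For CES with ρ = 0.5, MRS = (1/2)·√(s/p).
At (2, 8): MRS = 1.
So at (2, 8) the consumer would give up 1 units of s for one more unit of p.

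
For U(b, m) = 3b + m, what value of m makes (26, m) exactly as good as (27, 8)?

m = 11

U(27, 8) = 89.
Set U(26, m) = 89 and solve.
3·26 + m = 89 ⇒ m = 11 ⇒ m = 11.
Check: U(26, 11) = 89.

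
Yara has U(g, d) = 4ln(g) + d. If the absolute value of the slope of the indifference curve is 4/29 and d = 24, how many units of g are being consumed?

g = 29

MU_g = 4/g, MU_d = 1.
MRS = 4/g ÷ 1.
MRS depends only on g: 4/g = 4/29 ⇒ g = 4/(4/29) = 29.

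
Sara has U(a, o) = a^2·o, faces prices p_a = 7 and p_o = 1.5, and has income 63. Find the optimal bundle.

MU_a = 2·a·o and MU_o = a^2.
MRS = MU_a/MU_o = (2/1)·o/a.
Tangency: set MRS = p_a/p_o = 7/1.5 = 14/3.
So (2/1)·o/a = 14/3, i.e. o = (7/3)·a.
Substitute into the budget 7·a + 1.5·o = 63: 10.5·a = 63, so a* = 6.
Then o* = (7/3)·6 = 14.

a* = 6, o* = 14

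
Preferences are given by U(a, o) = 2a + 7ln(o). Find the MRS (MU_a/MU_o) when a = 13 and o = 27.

MRS = 54/7

MU_a = 2, MU_o = 7/o.
MRS = 2 ÷ (7/o).
At (13, 27): MRS = 54/7.
So at (13, 27) the consumer would give up 54/7 units of o for one more unit of a.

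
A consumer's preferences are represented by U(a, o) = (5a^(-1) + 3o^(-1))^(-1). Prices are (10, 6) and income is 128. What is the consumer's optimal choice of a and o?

a* = 8, o* = 8

For CES with ρ = -1, MRS = (5/3)·(o/a)^2.
Tangency: set MRS = p_a/p_o = 10/6 = 5/3.
So (o/a)^2 = 1; taking the square root, o/a = 1, i.e. o = a.
Substitute into the budget 10·a + 6·o = 128: 16·a = 128, so a* = 8 and o* = 8.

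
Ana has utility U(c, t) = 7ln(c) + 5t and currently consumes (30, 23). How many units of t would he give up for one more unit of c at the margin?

MU_c = 7/c, MU_t = 5.
MRS = 7/c ÷ 5.
At (30, 23): MRS = 7/150.
The indifference curve has slope −7/150 at this bundle.

MRS = 7/150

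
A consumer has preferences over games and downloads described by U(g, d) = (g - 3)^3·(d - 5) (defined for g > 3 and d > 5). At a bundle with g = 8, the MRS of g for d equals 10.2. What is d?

d = 22

MU_g = 3·(g−3)^2·(d−5), MU_d = (g−3)^3.
MRS = (3/1)·(d−5)/(g−3).
Substitute g = 8: MRS = (d − 5)/(5/3). Setting this equal to 10.2 gives d − 5 = 10.2·(5/3) = 17, so d = 22.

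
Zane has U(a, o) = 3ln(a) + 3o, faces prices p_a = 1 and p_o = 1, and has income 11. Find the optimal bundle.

MU_a = 3/a, MU_o = 3.
MRS = 3/a ÷ 3.
Tangency: set MRS = p_a/p_o = 1/1 = 1.
MRS depends only on a: 1/a = 1 ⇒ a* = 1/1 = 1.
From the budget, 1·o = 11 − 1·1 = 10, so o* = 10.

a* = 1, o* = 10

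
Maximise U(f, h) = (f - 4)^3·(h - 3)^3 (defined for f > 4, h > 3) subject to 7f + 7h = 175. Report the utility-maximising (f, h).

MU_f = 3·(f−4)^2·(h−3)^3, MU_h = 3·(f−4)^3·(h−3)^2.
MRS = (h−3)/(f−4).
Tangency: set MRS = p_f/p_h = 7/7 = 1.
So (h − 3)/(f − 4) = 1, i.e. (h − 3) = (f − 4).
Rewrite the budget in excess-of-subsistence terms: 7·(f − 4) + 7·(h − 3) = 175 − 7·4 − 7·3 = 126.
Substituting, 14·(f − 4) = 126, so f − 4 = 9 and f* = 13.
Then h − 3 = 9, so h* = 12.

f* = 13, h* = 12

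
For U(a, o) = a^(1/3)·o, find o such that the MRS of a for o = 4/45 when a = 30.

MU_a = 1/3·a^(-2/3)·o and MU_o = a^(1/3).
MRS = MU_a/MU_o = (1/3)·o/a.
Substitute a = 30: MRS = o/90. Setting o/90 = 4/45 gives o = (4/45)·90 = 8.

o = 8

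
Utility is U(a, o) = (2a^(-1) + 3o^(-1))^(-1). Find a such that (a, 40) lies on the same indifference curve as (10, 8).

a = 4

U depends on (a, o) only through S = 2a^(-1) + 3o^(-1), so equal utility means equal S. At (10, 8): S = 23/40.
With o = 40: 3·40^(-1) = 3/40, so 2a^(-1) = 23/40 − 3/40 = 0.5, i.e. a^(-1) = 0.25.
Hence a = 1/0.25 = 4.
Check: U(4, 40) = 1.7391.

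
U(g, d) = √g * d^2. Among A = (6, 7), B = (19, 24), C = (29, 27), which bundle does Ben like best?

Evaluate utility at each bundle:
U(A) = 120.025.
U(B) = 2510.726.
U(C) = 3925.785.
Highest utility is C, so C ≻ B ≻ A.

Bundle C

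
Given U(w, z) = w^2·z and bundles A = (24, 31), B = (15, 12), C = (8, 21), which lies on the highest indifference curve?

Bundle A

Evaluate utility at each bundle:
U(A) = 17856.
U(B) = 2700.
U(C) = 1344.
Highest utility is A, so A ≻ B ≻ C.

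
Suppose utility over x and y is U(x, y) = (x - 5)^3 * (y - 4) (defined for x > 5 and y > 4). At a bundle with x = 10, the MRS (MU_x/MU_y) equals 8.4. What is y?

y = 18

MU_x = 3·(x−5)^2·(y−4), MU_y = (x−5)^3.
MRS = (3/1)·(y−4)/(x−5).
Substitute x = 10: MRS = (y − 4)/(5/3). Setting this equal to 8.4 gives y − 4 = 8.4·(5/3) = 14, so y = 18.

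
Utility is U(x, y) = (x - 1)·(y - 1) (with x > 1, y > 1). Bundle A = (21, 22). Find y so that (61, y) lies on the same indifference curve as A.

U(21, 22) = 420.
Set U(61, y) = 420 and solve.
With x = 61: (61 − 1) = 60, so (y − 1) = 420/60 = 7.
So y = 1 + 7 = 8.
Check: U(61, 8) = 420.

y = 8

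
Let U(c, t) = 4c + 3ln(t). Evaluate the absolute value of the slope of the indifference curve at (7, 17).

MU_c = 4, MU_t = 3/t.
MRS = 4 ÷ (3/t).
At (7, 17): MRS = 68/3.
The indifference curve has slope −68/3 at this bundle.

MRS = 68/3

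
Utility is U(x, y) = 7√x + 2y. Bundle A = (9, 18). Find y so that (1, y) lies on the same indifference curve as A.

U(9, 18) = 57.
Set U(1, y) = 57 and solve.
With x = 1: √1 = 1, so 2y = 57 − 7·1 = 50 and y = 25.
Check: U(1, 25) = 57.

y = 25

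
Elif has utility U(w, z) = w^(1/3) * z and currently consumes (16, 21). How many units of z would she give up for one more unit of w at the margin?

MU_w = 1/3·w^(-2/3)·z and MU_z = w^(1/3).
MRS = MU_w/MU_z = (1/3)·z/w.
At (16, 21): MRS = 7/16.
The indifference curve has slope −7/16 at this bundle.

MRS = 7/16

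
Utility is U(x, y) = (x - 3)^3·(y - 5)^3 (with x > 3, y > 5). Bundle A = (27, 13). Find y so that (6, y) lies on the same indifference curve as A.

y = 69

U(27, 13) = 7077888.
Set U(6, y) = 7077888 and solve.
With x = 6: (6 − 3)^3 = 27, so (y − 5)^3 = 7077888/27 = 262144.
Taking the cube root (with y > 5): y − 5 = 64, so y = 69.
Check: U(6, 69) = 7077888.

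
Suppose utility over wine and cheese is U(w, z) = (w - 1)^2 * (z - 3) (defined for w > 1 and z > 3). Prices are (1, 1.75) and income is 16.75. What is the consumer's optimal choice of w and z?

MU_w = 2·(w−1)·(z−3), MU_z = (w−1)^2.
MRS = (2/1)·(z−3)/(w−1).
Tangency: set MRS = p_w/p_z = 1/1.75 = 4/7.
So (2/1)·(z − 3)/(w − 1) = 4/7, i.e. (z − 3) = (2/7)·(w − 1).
Rewrite the budget in excess-of-subsistence terms: 1·(w − 1) + 1.75·(z − 3) = 16.75 − 1·1 − 1.75·3 = 10.5.
Substituting, 1.5·(w − 1) = 10.5, so w − 1 = 7 and w* = 8.
Then z − 3 = (2/7)·7 = 2, so z* = 5.

w* = 8, z* = 5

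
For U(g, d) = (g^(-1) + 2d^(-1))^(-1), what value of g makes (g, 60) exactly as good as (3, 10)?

g = 2

U depends on (g, d) only through S = g^(-1) + 2d^(-1), so equal utility means equal S. At (3, 10): S = 8/15.
With d = 60: 2·60^(-1) = 1/30, so g^(-1) = 8/15 − 1/30 = 0.5.
Hence g = 1/0.5 = 2.
Check: U(2, 60) = 1.875.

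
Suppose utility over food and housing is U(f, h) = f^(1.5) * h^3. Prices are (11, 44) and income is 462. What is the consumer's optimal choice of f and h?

MU_f = 1.5·√f·h^3 and MU_h = 3·f^(1.5)·h^2.
MRS = MU_f/MU_h = (0.5)·h/f.
Tangency: set MRS = p_f/p_h = 11/44 = 0.25.
So (0.5)·h/f = 0.25, i.e. h = 0.5·f.
Substitute into the budget 11·f + 44·h = 462: 33·f = 462, so f* = 14.
Then h* = 0.5·14 = 7.

f* = 14, h* = 7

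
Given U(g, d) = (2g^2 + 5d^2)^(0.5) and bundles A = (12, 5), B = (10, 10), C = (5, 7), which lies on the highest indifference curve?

Evaluate utility at each bundle:
U(A) = 20.322.
U(B) = 26.458.
U(C) = 17.176.
Highest utility is B, so B ≻ A ≻ C.

Bundle B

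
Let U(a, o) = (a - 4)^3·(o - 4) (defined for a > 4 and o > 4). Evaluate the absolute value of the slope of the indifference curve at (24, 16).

MU_a = 3·(a−4)^2·(o−4), MU_o = (a−4)^3.
MRS = (3/1)·(o−4)/(a−4).
At (24, 16): MRS = 1.8.
That is, one extra unit of a is worth 1.8 units of o at the margin.

MRS = 1.8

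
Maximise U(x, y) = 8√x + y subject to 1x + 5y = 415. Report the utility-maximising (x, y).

x* = 400, y* = 3

MU_x = 8/(2√x), MU_y = 1.
MRS = 8/(2√x) ÷ 1.
Tangency: set MRS = p_x/p_y = 1/5 = 0.2.
MRS depends only on x: 4/√x = 0.2 ⇒ √x = 4/0.2 = 20 ⇒ x* = 400.
From the budget, 5·y = 415 − 1·400 = 15, so y* = 3.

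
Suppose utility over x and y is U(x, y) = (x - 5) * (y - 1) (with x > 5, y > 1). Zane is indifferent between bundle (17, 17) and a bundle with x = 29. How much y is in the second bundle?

U(17, 17) = 192.
Set U(29, y) = 192 and solve.
With x = 29: (29 − 5) = 24, so (y − 1) = 192/24 = 8.
So y = 1 + 8 = 9.
Check: U(29, 9) = 192.

y = 9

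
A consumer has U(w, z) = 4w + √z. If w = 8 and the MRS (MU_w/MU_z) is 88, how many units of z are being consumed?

z = 121

MU_w = 4, MU_z = 1/(2√z).
MRS = 4 ÷ (1/(2√z)).
MRS depends only on z: 8·√z = 88 ⇒ √z = 88/8 = 11 ⇒ z = 121.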